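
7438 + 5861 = 13299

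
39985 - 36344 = 3641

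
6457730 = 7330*881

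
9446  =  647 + 8799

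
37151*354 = 13151454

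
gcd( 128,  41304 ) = 8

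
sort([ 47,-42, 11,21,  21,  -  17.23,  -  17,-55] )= [-55,-42, - 17.23,-17,11,  21, 21, 47]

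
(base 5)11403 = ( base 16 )355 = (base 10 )853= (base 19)26h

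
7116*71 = 505236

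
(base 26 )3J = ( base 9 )117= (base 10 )97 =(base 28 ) 3d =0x61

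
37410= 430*87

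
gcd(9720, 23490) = 810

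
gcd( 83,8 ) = 1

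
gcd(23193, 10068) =3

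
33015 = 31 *1065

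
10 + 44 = 54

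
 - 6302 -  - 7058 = 756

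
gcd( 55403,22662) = 1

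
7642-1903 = 5739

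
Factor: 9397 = 9397^1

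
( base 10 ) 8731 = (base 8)21033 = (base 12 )5077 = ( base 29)AB2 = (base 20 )11gb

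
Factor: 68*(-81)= - 5508 = -  2^2*3^4 * 17^1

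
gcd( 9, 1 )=1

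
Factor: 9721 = 9721^1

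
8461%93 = 91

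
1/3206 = 1/3206 = 0.00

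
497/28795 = 497/28795 = 0.02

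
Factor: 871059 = 3^1*7^1*41479^1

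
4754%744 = 290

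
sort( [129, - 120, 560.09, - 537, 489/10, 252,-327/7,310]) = [ - 537, - 120, - 327/7, 489/10 , 129,252 , 310,560.09 ] 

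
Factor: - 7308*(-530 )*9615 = 2^3*3^3*5^2*7^1*29^1*53^1*641^1= 37241202600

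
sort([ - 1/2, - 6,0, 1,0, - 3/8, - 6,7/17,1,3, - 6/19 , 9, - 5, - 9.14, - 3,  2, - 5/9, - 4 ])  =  [ - 9.14,  -  6, - 6, -5, - 4, - 3, - 5/9, - 1/2, - 3/8, - 6/19,0, 0,7/17,1,1,2, 3,9] 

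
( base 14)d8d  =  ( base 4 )221301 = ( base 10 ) 2673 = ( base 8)5161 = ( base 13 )12a8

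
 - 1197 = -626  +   - 571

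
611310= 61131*10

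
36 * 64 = 2304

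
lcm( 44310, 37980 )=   265860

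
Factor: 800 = 2^5*5^2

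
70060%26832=16396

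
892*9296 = 8292032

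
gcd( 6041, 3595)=1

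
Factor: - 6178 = - 2^1*3089^1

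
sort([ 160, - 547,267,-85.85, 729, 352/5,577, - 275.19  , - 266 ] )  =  [ - 547,  -  275.19, - 266, - 85.85, 352/5, 160, 267, 577, 729]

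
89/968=89/968 = 0.09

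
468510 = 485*966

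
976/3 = 325 + 1/3 = 325.33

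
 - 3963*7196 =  -28517748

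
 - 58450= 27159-85609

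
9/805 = 9/805   =  0.01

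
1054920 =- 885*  (- 1192 )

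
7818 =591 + 7227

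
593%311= 282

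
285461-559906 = -274445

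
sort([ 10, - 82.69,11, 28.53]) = [ - 82.69, 10,11,28.53]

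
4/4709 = 4/4709 = 0.00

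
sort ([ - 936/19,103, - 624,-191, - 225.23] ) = [ - 624, - 225.23,-191, - 936/19,103]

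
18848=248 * 76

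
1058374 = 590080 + 468294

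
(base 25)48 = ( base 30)3i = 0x6c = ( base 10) 108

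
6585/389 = 6585/389 = 16.93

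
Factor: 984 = 2^3 * 3^1*41^1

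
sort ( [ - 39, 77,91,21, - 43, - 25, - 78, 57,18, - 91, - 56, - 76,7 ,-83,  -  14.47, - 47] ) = [ - 91, - 83 ,-78 , - 76,  -  56, - 47, - 43, - 39, - 25,-14.47,7,18, 21, 57, 77, 91]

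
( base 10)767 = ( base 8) 1377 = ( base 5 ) 11032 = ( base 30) ph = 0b1011111111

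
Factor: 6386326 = 2^1*401^1*7963^1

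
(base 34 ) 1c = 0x2e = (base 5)141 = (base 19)28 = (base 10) 46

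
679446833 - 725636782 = -46189949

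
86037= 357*241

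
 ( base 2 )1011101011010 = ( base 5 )142403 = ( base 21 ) DBE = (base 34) 55S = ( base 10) 5978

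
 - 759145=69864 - 829009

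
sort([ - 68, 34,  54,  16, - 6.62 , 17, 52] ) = [ - 68 , - 6.62 , 16, 17, 34, 52, 54] 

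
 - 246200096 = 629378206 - 875578302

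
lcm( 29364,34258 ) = 205548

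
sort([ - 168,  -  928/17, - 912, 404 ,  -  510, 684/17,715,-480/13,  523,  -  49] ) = [ - 912,- 510, - 168, - 928/17, - 49, - 480/13, 684/17,  404,523, 715]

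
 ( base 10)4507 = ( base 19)c94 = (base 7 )16066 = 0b1000110011011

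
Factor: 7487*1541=11537467 = 23^1 * 67^1*7487^1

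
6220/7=6220/7=888.57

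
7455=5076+2379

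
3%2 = 1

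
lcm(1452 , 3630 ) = 7260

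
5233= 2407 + 2826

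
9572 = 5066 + 4506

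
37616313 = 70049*537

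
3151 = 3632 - 481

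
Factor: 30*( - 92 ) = - 2^3*3^1* 5^1*23^1=- 2760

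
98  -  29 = 69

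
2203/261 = 8+ 115/261 =8.44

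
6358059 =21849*291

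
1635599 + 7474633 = 9110232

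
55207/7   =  55207/7 = 7886.71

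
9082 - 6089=2993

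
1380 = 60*23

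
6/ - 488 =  - 3/244 = -  0.01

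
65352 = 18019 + 47333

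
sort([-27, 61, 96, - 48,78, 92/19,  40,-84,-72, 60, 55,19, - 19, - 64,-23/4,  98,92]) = [ - 84, - 72,-64, - 48, - 27, - 19 ,-23/4, 92/19, 19,  40, 55, 60, 61,78,  92, 96, 98]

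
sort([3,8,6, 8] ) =[ 3,6,8,8] 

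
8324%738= 206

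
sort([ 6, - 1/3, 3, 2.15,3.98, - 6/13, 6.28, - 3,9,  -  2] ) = [-3,  -  2, - 6/13, - 1/3,2.15,3,  3.98,6,  6.28,9]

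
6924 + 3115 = 10039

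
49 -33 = 16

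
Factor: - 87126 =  - 2^1*3^1*13^1*1117^1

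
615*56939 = 35017485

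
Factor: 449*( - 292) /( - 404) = 32777/101 = 73^1 * 101^(-1)*449^1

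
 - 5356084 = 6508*( - 823)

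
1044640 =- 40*( - 26116 ) 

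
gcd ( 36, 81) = 9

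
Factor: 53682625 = 5^3*29^1*59^1*251^1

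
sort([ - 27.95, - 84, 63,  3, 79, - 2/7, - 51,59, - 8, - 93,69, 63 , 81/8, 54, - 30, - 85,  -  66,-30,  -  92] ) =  [ - 93, - 92, - 85, - 84, - 66, - 51, - 30,  -  30, - 27.95, - 8, - 2/7,3, 81/8,  54,  59, 63,63, 69, 79 ]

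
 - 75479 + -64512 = -139991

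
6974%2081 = 731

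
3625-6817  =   - 3192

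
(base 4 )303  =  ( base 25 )21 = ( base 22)27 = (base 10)51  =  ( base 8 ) 63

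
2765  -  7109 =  - 4344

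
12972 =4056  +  8916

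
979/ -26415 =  - 1 + 25436/26415 = -  0.04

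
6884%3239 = 406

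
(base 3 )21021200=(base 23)A0K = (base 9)7250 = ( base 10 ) 5310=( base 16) 14BE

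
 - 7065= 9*( - 785 )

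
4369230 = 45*97094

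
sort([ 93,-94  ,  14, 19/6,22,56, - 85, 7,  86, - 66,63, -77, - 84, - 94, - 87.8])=[ - 94, - 94, - 87.8, -85, - 84, - 77, - 66,19/6,7  ,  14 , 22,56,63,86, 93 ]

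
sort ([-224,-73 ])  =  [ - 224, - 73 ]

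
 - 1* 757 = - 757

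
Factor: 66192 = 2^4 *3^1*7^1*197^1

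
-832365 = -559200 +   -  273165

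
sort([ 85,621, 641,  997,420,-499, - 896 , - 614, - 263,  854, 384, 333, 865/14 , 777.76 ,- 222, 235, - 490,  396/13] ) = [ - 896, - 614, - 499, - 490, - 263,-222 , 396/13 , 865/14,85,  235 , 333, 384,420,621,641,777.76, 854,  997 ]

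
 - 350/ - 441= 50/63  =  0.79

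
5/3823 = 5/3823 = 0.00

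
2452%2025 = 427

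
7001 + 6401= 13402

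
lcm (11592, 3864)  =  11592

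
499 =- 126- - 625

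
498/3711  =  166/1237=0.13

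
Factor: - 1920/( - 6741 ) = 640/2247 = 2^7*3^( - 1)*5^1*7^( - 1)*107^( - 1)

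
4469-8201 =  - 3732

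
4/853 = 4/853 = 0.00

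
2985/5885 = 597/1177 = 0.51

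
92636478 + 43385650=136022128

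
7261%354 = 181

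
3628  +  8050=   11678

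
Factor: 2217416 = 2^3*277177^1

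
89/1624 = 89/1624 =0.05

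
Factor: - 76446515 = - 5^1 * 15289303^1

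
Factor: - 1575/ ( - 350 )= 9/2  =  2^( - 1) * 3^2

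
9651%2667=1650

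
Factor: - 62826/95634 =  - 10471/15939 = - 3^( - 2 )*7^( - 1)*11^( - 1)*23^( - 1)*37^1*283^1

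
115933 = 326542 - 210609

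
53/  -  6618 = - 1 + 6565/6618=   - 0.01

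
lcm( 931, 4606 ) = 87514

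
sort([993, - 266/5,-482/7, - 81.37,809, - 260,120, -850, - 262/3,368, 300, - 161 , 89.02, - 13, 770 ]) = [ - 850, - 260, - 161, - 262/3, - 81.37, - 482/7, - 266/5, - 13,89.02, 120,300,368,770,809,993]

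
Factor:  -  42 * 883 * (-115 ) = 2^1*3^1 * 5^1*7^1*23^1*883^1 = 4264890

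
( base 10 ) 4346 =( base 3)12221222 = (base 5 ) 114341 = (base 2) 1000011111010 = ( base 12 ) 2622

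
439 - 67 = 372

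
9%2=1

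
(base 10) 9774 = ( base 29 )BI1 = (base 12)57A6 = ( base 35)7Y9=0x262e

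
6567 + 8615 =15182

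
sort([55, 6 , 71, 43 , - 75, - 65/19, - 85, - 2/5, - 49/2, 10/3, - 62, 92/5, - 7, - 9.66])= [ - 85  ,-75,  -  62, - 49/2, - 9.66, - 7, - 65/19, - 2/5,  10/3,6, 92/5,43, 55, 71]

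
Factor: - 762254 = - 2^1 *127^1 * 3001^1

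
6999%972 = 195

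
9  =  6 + 3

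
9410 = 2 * 4705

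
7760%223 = 178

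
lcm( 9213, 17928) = 663336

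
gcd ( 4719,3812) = 1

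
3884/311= 3884/311 = 12.49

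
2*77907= 155814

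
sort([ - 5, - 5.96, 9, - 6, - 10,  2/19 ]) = [ - 10,-6,-5.96, - 5, 2/19,9]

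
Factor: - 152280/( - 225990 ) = 188/279 = 2^2*3^( -2 )*31^( -1 )*47^1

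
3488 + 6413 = 9901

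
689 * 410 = 282490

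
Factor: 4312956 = 2^2*3^1*107^1* 3359^1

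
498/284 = 249/142=1.75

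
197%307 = 197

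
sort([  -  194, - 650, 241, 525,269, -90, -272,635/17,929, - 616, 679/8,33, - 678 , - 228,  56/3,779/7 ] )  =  [ - 678,-650 , - 616, - 272, - 228,  -  194,-90,56/3, 33, 635/17,679/8, 779/7, 241, 269, 525,929]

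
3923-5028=- 1105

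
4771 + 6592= 11363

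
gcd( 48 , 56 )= 8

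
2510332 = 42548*59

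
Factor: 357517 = 357517^1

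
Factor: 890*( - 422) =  - 375580 = -  2^2*5^1*89^1*211^1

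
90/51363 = 10/5707  =  0.00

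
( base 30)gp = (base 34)ET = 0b111111001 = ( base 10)505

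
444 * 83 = 36852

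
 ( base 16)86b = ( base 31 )27g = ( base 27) 2pm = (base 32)23B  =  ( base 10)2155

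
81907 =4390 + 77517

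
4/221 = 4/221 = 0.02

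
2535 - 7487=  -  4952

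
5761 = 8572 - 2811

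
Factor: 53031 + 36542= 11^1*17^1*479^1  =  89573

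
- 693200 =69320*( - 10 ) 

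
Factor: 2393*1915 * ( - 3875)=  - 5^4*31^1*383^1*2393^1=- 17757555625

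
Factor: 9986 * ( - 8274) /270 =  - 2^1 * 3^ ( - 2 )*5^( - 1) *7^1*197^1*4993^1  =  -  13770694/45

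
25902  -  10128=15774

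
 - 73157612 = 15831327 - 88988939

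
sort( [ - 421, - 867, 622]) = [ - 867, - 421,622 ]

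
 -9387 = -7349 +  - 2038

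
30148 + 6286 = 36434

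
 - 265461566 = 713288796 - 978750362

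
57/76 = 3/4 = 0.75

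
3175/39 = 81 + 16/39 = 81.41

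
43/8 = 43/8 = 5.38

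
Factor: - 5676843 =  - 3^1*61^1 * 67^1*463^1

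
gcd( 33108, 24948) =12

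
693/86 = 8 + 5/86 = 8.06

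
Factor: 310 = 2^1*5^1 * 31^1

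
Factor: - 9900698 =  - 2^1*17^1*73^1 * 3989^1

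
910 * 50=45500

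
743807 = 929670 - 185863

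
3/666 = 1/222= 0.00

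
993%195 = 18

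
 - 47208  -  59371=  - 106579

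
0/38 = 0 = 0.00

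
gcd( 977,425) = 1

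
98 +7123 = 7221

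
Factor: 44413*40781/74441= 13^1*23^1*1931^1*3137^1*74441^(-1) = 1811206553/74441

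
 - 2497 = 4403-6900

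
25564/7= 3652 = 3652.00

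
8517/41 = 207 + 30/41= 207.73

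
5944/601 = 5944/601 = 9.89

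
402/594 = 67/99 = 0.68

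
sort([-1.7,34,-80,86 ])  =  [ - 80, - 1.7,34,86 ] 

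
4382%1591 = 1200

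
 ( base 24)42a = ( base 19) 6a6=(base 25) 3jc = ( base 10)2362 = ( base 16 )93A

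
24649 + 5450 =30099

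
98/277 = 98/277 = 0.35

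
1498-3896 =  - 2398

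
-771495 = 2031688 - 2803183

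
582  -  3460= - 2878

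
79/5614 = 79/5614 = 0.01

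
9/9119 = 9/9119 = 0.00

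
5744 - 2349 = 3395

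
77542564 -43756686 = 33785878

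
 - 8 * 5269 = -42152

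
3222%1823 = 1399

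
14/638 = 7/319 = 0.02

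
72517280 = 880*82406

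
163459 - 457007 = -293548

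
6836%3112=612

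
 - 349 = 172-521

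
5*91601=458005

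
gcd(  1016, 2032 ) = 1016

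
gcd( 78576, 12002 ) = 2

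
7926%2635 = 21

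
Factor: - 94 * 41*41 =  - 2^1*41^2*47^1 = -158014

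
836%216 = 188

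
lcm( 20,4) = 20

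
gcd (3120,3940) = 20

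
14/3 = 14/3  =  4.67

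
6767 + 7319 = 14086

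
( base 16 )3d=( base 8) 75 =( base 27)27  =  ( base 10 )61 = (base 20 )31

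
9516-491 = 9025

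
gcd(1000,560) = 40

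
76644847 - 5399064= 71245783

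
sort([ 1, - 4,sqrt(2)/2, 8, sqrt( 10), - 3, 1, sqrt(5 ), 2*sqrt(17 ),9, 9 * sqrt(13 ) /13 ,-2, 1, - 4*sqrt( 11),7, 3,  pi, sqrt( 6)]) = [ - 4*sqrt(11),-4, - 3, - 2, sqrt( 2 )/2, 1, 1,  1, sqrt(5),  sqrt( 6 ), 9*sqrt( 13 )/13,3, pi,  sqrt (10 ), 7, 8, 2*sqrt( 17 ), 9 ] 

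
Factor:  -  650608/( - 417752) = 81326/52219 = 2^1*7^1*37^1*79^( - 1)*157^1*661^ ( - 1 )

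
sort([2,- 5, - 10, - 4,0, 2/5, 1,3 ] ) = [ - 10, - 5, - 4 , 0,2/5 , 1, 2,3 ]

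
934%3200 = 934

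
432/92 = 108/23=4.70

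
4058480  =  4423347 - 364867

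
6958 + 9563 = 16521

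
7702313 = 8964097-1261784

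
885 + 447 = 1332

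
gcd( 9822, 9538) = 2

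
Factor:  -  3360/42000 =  - 2^1 * 5^ (  -  2) = - 2/25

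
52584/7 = 7512 =7512.00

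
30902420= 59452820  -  28550400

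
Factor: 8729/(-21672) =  - 29/72=- 2^(-3) * 3^(-2)*  29^1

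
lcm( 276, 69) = 276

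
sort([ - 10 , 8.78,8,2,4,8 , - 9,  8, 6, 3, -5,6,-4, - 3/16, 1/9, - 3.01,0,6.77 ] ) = [  -  10,-9, - 5, - 4, - 3.01,  -  3/16,0,1/9, 2,3, 4,6, 6, 6.77,8,8, 8  ,  8.78]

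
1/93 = 1/93=0.01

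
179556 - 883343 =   -  703787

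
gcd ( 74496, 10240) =256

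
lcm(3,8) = 24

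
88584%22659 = 20607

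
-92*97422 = - 8962824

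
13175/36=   365 + 35/36= 365.97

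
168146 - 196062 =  - 27916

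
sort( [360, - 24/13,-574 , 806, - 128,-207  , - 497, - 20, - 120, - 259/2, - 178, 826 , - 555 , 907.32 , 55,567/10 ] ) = [ - 574, - 555, - 497, - 207, - 178,- 259/2,  -  128, - 120 , - 20, -24/13, 55 , 567/10,360, 806,826,907.32] 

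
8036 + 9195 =17231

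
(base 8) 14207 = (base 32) 647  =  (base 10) 6279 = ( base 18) 116f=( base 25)A14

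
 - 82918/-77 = 1076+6/7 = 1076.86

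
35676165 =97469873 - 61793708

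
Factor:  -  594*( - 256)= 152064 = 2^9*3^3*11^1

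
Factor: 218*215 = 2^1*5^1*43^1*109^1 = 46870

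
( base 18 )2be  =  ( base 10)860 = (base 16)35c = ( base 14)456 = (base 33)q2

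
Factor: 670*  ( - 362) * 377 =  - 91437580 = - 2^2* 5^1 * 13^1 * 29^1*67^1 * 181^1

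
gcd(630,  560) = 70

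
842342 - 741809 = 100533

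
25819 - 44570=-18751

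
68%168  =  68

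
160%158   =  2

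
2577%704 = 465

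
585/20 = 117/4 = 29.25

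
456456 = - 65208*(-7) 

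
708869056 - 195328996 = 513540060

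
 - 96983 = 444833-541816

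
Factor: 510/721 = 2^1 * 3^1*5^1*7^( - 1 )*17^1*103^(-1 ) 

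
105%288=105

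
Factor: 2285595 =3^2*5^1*13^1*3907^1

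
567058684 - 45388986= 521669698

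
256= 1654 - 1398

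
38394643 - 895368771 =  - 856974128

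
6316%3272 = 3044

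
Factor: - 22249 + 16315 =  - 5934 = - 2^1*3^1*23^1 *43^1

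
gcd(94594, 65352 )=2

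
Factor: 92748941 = 521^1*178021^1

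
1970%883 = 204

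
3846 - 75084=-71238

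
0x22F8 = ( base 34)7PA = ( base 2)10001011111000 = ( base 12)5220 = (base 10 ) 8952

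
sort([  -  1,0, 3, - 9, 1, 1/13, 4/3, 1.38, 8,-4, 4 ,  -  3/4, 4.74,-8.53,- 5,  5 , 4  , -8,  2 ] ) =[ - 9, - 8.53,-8,  -  5, - 4,-1,  -  3/4,0, 1/13, 1  ,  4/3,1.38,  2,3,4,4 , 4.74 , 5,8 ] 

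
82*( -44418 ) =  - 3642276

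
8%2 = 0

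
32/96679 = 32/96679 = 0.00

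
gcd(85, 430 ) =5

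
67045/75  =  13409/15  =  893.93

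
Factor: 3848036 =2^2*962009^1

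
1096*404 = 442784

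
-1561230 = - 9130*171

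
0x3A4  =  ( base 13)569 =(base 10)932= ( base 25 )1c7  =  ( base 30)112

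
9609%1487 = 687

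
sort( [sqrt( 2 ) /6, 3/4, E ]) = [ sqrt(2)/6,3/4,  E ]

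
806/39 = 20 + 2/3 =20.67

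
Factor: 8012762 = 2^1 *4006381^1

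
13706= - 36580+50286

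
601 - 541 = 60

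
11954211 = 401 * 29811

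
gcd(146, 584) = 146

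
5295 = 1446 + 3849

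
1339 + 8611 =9950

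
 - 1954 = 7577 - 9531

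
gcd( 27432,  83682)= 18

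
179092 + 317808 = 496900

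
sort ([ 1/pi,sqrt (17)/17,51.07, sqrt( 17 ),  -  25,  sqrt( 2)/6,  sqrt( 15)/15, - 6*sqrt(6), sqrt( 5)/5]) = [  -  25,-6 * sqrt( 6), sqrt(2)/6, sqrt(17) /17, sqrt( 15 )/15,1/pi,sqrt(5)/5,sqrt ( 17),51.07 ]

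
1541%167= 38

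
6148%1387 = 600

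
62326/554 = 31163/277=   112.50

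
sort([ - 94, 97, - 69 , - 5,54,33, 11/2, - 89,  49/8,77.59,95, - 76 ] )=[ - 94, - 89, - 76,-69, - 5,11/2, 49/8, 33,54, 77.59,95,97]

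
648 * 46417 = 30078216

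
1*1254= 1254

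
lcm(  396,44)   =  396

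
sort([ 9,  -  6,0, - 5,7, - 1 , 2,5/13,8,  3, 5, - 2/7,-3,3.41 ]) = [ - 6,- 5 ,-3, - 1, - 2/7,0 , 5/13,2, 3 , 3.41 , 5,7, 8,9]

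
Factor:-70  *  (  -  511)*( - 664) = -2^4 *5^1 * 7^2 * 73^1*83^1 = -23751280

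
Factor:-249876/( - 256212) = 631/647 =631^1*647^ (- 1)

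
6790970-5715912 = 1075058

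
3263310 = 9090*359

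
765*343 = 262395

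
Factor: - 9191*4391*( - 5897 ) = 7^1*13^1*101^1*4391^1 * 5897^1 = 237989244857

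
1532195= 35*43777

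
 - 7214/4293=-2 + 1372/4293 = - 1.68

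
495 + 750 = 1245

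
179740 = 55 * 3268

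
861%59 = 35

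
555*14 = 7770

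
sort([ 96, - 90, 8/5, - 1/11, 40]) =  [ - 90, - 1/11,8/5,40,96 ] 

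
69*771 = 53199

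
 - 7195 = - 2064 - 5131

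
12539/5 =2507 + 4/5 = 2507.80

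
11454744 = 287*39912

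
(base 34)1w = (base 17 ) 3f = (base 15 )46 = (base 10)66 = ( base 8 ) 102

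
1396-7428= - 6032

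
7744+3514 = 11258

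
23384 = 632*37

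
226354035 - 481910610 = -255556575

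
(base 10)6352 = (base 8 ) 14320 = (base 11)4855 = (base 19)HB6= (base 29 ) 7g1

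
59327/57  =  59327/57 = 1040.82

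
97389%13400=3589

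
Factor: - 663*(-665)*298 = 131386710 = 2^1 *3^1*5^1*7^1*13^1*17^1*19^1*149^1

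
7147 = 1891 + 5256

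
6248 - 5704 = 544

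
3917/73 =53+48/73 = 53.66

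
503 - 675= - 172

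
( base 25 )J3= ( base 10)478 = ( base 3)122201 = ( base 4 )13132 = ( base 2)111011110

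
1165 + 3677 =4842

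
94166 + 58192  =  152358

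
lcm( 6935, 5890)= 429970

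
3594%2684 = 910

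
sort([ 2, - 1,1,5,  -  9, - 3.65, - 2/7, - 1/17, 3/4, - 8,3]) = [ - 9, - 8, - 3.65, - 1,- 2/7, - 1/17,  3/4, 1,2,3,5 ]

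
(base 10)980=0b1111010100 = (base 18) 308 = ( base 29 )14n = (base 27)198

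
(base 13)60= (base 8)116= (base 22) 3c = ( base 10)78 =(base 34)2a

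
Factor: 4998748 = 2^2* 17^1*19^1*53^1*73^1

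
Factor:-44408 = - 2^3  *7^1*13^1*61^1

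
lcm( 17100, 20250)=769500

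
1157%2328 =1157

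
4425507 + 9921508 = 14347015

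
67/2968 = 67/2968 = 0.02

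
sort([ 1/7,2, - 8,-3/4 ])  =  [ - 8,  -  3/4, 1/7,  2 ] 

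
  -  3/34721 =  - 3/34721 = - 0.00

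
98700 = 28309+70391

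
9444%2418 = 2190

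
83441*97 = 8093777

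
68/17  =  4 = 4.00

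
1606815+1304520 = 2911335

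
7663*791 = 6061433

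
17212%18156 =17212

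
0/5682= 0 = 0.00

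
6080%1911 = 347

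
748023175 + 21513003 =769536178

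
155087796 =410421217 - 255333421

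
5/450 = 1/90 = 0.01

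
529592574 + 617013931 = 1146606505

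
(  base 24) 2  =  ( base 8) 2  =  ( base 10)2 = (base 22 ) 2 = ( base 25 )2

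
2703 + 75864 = 78567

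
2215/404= 2215/404 = 5.48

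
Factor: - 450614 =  - 2^1*225307^1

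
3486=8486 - 5000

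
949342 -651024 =298318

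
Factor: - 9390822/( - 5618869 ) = 2^1*3^1*7^1*37^1*71^( - 1 )*6043^1*79139^( - 1) 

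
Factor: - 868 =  - 2^2*7^1*31^1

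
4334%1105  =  1019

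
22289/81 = 22289/81 = 275.17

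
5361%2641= 79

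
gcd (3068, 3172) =52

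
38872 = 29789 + 9083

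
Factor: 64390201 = 149^1 * 432149^1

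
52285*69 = 3607665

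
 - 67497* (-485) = 32736045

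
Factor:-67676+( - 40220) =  - 2^3 * 13487^1 = - 107896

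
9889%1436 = 1273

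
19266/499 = 38+304/499 = 38.61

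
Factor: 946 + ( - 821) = 125 = 5^3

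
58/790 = 29/395 = 0.07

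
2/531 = 2/531 = 0.00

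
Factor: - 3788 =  - 2^2*947^1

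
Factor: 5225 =5^2 * 11^1*19^1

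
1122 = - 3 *( - 374 ) 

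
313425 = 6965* 45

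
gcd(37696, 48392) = 8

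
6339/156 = 40 + 33/52 = 40.63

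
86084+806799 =892883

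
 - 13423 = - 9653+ - 3770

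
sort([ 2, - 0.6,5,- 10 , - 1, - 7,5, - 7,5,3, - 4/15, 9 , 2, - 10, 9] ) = [  -  10, - 10, - 7, - 7, - 1, - 0.6, - 4/15,2,2,3 , 5, 5 , 5,9,9]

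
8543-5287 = 3256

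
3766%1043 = 637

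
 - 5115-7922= - 13037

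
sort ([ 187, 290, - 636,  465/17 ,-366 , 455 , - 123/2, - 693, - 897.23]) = [-897.23 ,- 693, - 636, - 366, - 123/2,465/17,187,290 , 455 ]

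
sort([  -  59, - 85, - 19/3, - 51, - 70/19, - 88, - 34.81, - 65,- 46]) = [ - 88, - 85,-65 ,- 59,- 51, - 46, - 34.81, - 19/3 , - 70/19]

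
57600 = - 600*(  -  96 ) 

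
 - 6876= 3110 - 9986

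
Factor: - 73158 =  - 2^1 *3^1*89^1*137^1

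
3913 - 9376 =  - 5463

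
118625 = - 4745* ( - 25) 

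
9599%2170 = 919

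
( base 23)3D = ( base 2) 1010010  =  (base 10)82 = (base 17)4e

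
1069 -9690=-8621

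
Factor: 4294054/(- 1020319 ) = - 2^1*19^( - 1 )*23^1*83^( - 1 )*277^1* 337^1  *647^(-1 )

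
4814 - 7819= - 3005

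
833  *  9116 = 7593628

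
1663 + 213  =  1876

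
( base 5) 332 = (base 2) 1011100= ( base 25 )3H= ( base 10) 92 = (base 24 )3k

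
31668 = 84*377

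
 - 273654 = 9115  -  282769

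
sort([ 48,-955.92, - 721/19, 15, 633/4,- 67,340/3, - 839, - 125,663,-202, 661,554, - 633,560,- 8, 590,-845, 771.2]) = [  -  955.92, - 845,  -  839, - 633, - 202,-125, - 67, - 721/19, - 8,15, 48,340/3, 633/4, 554 , 560, 590,661 , 663, 771.2] 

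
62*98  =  6076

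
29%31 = 29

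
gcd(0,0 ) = 0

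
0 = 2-2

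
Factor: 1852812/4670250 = 2^1*3^1 * 5^(  -  3)*37^1*107^1*479^( - 1) = 23754/59875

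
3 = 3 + 0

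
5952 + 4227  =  10179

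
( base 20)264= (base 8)1634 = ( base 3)1021020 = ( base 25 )1BO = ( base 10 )924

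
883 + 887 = 1770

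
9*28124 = 253116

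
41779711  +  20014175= 61793886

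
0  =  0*4042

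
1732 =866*2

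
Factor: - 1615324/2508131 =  - 2^2*1187^(-1 ) * 2113^(-1 )*403831^1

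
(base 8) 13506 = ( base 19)G9B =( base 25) 9d8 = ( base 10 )5958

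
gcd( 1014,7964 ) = 2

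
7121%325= 296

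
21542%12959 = 8583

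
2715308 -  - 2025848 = 4741156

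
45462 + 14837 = 60299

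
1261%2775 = 1261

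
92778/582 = 159 + 40/97  =  159.41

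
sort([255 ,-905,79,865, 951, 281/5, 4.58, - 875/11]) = [  -  905, - 875/11, 4.58,  281/5,79,255,865,951]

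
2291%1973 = 318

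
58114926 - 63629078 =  - 5514152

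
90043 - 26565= 63478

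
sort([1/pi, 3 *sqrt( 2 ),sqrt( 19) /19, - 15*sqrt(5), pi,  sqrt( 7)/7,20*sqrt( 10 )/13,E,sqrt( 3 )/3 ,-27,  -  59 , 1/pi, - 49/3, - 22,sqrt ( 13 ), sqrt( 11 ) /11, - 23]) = [ - 59, - 15*sqrt( 5),-27,- 23,-22, - 49/3,sqrt (19)/19, sqrt(11 ) /11, 1/pi,  1/pi,sqrt( 7)/7,sqrt( 3 )/3,E, pi, sqrt( 13),3*sqrt( 2),20*sqrt( 10)/13] 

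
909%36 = 9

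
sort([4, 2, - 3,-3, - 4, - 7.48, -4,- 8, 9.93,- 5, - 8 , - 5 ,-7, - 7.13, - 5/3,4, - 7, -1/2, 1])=[ - 8, - 8, - 7.48, - 7.13, - 7 , - 7, - 5, -5, - 4, - 4,  -  3, - 3,-5/3, - 1/2, 1 , 2, 4, 4 , 9.93]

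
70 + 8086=8156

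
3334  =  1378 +1956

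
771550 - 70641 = 700909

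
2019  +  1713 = 3732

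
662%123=47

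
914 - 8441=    -7527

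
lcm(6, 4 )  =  12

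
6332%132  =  128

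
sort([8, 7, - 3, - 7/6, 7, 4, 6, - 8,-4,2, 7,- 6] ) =[  -  8, - 6,-4,  -  3, - 7/6, 2,  4,  6, 7, 7 , 7,8]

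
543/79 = 543/79 = 6.87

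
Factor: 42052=2^2*10513^1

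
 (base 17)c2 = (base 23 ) 8m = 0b11001110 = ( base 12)152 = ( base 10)206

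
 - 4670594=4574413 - 9245007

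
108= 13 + 95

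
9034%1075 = 434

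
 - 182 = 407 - 589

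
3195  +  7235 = 10430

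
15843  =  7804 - - 8039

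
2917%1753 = 1164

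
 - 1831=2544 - 4375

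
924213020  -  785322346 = 138890674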